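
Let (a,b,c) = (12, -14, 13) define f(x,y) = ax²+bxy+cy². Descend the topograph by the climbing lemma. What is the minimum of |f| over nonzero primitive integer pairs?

translate: b→10 (≡-14 mod 24), so (12,-14,13)→(12,10,11)
flip: (12,10,11)→(11,-10,12)
reduced (well bottom): (11,-10,12) with a≤c, −a<b≤a
well minimum = a = 11

11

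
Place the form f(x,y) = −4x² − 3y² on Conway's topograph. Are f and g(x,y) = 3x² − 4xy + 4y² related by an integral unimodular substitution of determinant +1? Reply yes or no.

D₁ = -48, D₂ = -32
discriminants differ ⇒ not SL₂(ℤ)-equivalent

no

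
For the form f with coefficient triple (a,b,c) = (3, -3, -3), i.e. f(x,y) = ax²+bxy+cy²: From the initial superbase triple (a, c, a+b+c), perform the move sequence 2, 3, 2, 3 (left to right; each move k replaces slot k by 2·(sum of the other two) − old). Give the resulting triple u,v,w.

start (3,-3,-3) = (f(1,0),f(0,1),f(1,1))
replace slot 2: 2·(3+(-3)) − (-3) = 3 → (3,3,-3)
replace slot 3: 2·(3+3) − (-3) = 15 → (3,3,15)
replace slot 2: 2·(3+15) − 3 = 33 → (3,33,15)
replace slot 3: 2·(3+33) − 15 = 57 → (3,33,57)

3,33,57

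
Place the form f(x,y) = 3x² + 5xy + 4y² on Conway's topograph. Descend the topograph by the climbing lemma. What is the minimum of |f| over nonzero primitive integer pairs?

translate: b→-1 (≡5 mod 6), so (3,5,4)→(3,-1,2)
flip: (3,-1,2)→(2,1,3)
reduced (well bottom): (2,1,3) with a≤c, −a<b≤a
well minimum = a = 2

2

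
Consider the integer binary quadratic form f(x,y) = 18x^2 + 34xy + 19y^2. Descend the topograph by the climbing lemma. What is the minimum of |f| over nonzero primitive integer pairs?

translate: b→-2 (≡34 mod 36), so (18,34,19)→(18,-2,3)
flip: (18,-2,3)→(3,2,18)
reduced (well bottom): (3,2,18) with a≤c, −a<b≤a
well minimum = a = 3

3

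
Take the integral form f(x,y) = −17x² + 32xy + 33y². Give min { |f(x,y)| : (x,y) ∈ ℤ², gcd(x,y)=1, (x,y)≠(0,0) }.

river: ρ → (33,34,-16)
river: ρ → (-16,30,37)
river: ρ → (37,44,-9)
river: ρ → (-9,46,32)
river: ρ → (32,18,-23)
river: ρ → (-23,28,27)
river: ρ → (27,26,-24)
river: ρ → (-24,22,29)
river: ρ → (29,36,-17)
river: ρ → (-17,32,33)
closes: descent 0, river 10
min |a| on river = 9

9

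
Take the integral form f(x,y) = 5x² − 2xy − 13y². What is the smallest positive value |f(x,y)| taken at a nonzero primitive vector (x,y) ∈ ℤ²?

descent: ρ → (-13,2,5)
descent: ρ → (5,8,-10)  [lands on river]
river: ρ → (-10,12,3)
river: ρ → (3,12,-10)
river: ρ → (-10,8,5)
river: ρ → (5,12,-6)
river: ρ → (-6,12,5)
closes: descent 2, river 6
min |a| on river = 3

3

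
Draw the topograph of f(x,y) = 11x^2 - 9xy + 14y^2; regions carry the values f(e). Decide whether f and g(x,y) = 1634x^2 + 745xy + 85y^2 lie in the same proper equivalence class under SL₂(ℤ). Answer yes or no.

D₁ = -535, D₂ = -535
f: reduced (well bottom): (11,-9,14) with a≤c, −a<b≤a
g: flip: (1634,745,85)→(85,-745,1634)
g: translate: b→-65 (≡-745 mod 170), so (85,-745,1634)→(85,-65,14)
g: flip: (85,-65,14)→(14,65,85)
g: translate: b→9 (≡65 mod 28), so (14,65,85)→(14,9,11)
g: flip: (14,9,11)→(11,-9,14)
g: reduced (well bottom): (11,-9,14) with a≤c, −a<b≤a
reduced forms (11, -9, 14) vs (11, -9, 14) ⇒ equivalent

yes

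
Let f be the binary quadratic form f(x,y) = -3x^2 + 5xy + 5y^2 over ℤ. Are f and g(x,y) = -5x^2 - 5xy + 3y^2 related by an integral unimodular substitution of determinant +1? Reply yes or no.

D₁ = 85, D₂ = 85
river cycle of f (length 6): (5, 5, -3), (-3, 7, 3), (3, 5, -5), (-5, 5, 3), (3, 7, -3), (-3, 5, 5)
river cycle of g (length 6): (3, 5, -5), (-5, 5, 3), (3, 7, -3), (-3, 5, 5), (5, 5, -3), (-3, 7, 3)
cycles coincide ⇒ equivalent

yes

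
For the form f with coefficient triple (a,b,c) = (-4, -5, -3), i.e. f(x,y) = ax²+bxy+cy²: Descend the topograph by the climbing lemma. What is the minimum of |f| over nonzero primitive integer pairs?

translate: b→-3 (≡5 mod 8), so (4,5,3)→(4,-3,2)
flip: (4,-3,2)→(2,3,4)
translate: b→-1 (≡3 mod 4), so (2,3,4)→(2,-1,3)
reduced (well bottom): (2,-1,3) with a≤c, −a<b≤a
well minimum |f| = |-2| = 2 (negative-definite)

2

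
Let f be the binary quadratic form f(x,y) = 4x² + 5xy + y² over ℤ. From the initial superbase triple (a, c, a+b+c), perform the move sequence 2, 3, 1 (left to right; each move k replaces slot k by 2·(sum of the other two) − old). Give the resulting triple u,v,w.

start (4,1,10) = (f(1,0),f(0,1),f(1,1))
replace slot 2: 2·(4+10) − 1 = 27 → (4,27,10)
replace slot 3: 2·(4+27) − 10 = 52 → (4,27,52)
replace slot 1: 2·(27+52) − 4 = 154 → (154,27,52)

154,27,52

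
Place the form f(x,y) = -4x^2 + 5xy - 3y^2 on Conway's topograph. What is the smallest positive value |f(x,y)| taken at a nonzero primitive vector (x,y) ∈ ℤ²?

translate: b→3 (≡-5 mod 8), so (4,-5,3)→(4,3,2)
flip: (4,3,2)→(2,-3,4)
translate: b→1 (≡-3 mod 4), so (2,-3,4)→(2,1,3)
reduced (well bottom): (2,1,3) with a≤c, −a<b≤a
well minimum |f| = |-2| = 2 (negative-definite)

2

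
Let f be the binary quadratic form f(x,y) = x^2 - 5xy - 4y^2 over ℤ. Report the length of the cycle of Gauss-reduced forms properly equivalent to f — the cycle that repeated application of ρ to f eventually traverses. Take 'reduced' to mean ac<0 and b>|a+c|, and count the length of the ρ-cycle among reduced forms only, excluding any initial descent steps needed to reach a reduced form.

D = 41, ⌊√D⌋ = 6
descent: ρ → (-4,5,1)  [lands on river]
river: ρ → (1,5,-4)
river: ρ → (-4,3,2)
river: ρ → (2,5,-2)
river: ρ → (-2,3,4)
river: ρ → (4,5,-1)
river: ρ → (-1,5,4)
river: ρ → (4,3,-2)
river: ρ → (-2,5,2)
river: ρ → (2,3,-4)
ρ-cycle length = 10 (tail of 1 descent step not counted)

10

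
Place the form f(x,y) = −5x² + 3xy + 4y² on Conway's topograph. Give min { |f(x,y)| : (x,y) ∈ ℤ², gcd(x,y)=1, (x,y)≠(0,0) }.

river: ρ → (4,5,-4)
river: ρ → (-4,3,5)
river: ρ → (5,7,-2)
river: ρ → (-2,9,1)
river: ρ → (1,9,-2)
river: ρ → (-2,7,5)
river: ρ → (5,3,-4)
river: ρ → (-4,5,4)
river: ρ → (4,3,-5)
river: ρ → (-5,7,2)
river: ρ → (2,9,-1)
river: ρ → (-1,9,2)
river: ρ → (2,7,-5)
river: ρ → (-5,3,4)
closes: descent 0, river 14
min |a| on river = 1

1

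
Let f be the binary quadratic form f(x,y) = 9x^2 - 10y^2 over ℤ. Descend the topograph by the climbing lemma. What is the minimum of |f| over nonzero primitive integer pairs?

descent: ρ → (-10,0,9)
descent: ρ → (9,18,-1)  [lands on river]
river: ρ → (-1,18,9)
closes: descent 2, river 2
min |a| on river = 1

1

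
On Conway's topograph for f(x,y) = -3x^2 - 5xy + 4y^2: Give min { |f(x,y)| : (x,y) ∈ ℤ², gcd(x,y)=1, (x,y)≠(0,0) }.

descent: ρ → (4,5,-3)  [lands on river]
river: ρ → (-3,7,2)
river: ρ → (2,5,-6)
river: ρ → (-6,7,1)
river: ρ → (1,7,-6)
river: ρ → (-6,5,2)
river: ρ → (2,7,-3)
river: ρ → (-3,5,4)
river: ρ → (4,3,-4)
river: ρ → (-4,5,3)
river: ρ → (3,7,-2)
river: ρ → (-2,5,6)
river: ρ → (6,7,-1)
river: ρ → (-1,7,6)
river: ρ → (6,5,-2)
river: ρ → (-2,7,3)
river: ρ → (3,5,-4)
river: ρ → (-4,3,4)
closes: descent 1, river 18
min |a| on river = 1

1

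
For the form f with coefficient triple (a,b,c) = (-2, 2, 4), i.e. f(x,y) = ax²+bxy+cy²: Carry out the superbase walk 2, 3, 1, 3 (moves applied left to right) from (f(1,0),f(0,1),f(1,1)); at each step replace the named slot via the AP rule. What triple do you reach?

start (-2,4,4) = (f(1,0),f(0,1),f(1,1))
replace slot 2: 2·((-2)+4) − 4 = 0 → (-2,0,4)
replace slot 3: 2·((-2)+0) − 4 = -8 → (-2,0,-8)
replace slot 1: 2·(0+(-8)) − (-2) = -14 → (-14,0,-8)
replace slot 3: 2·((-14)+0) − (-8) = -20 → (-14,0,-20)

-14,0,-20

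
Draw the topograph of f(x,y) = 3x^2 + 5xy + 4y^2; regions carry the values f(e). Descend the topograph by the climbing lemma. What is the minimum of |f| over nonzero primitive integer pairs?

translate: b→-1 (≡5 mod 6), so (3,5,4)→(3,-1,2)
flip: (3,-1,2)→(2,1,3)
reduced (well bottom): (2,1,3) with a≤c, −a<b≤a
well minimum = a = 2

2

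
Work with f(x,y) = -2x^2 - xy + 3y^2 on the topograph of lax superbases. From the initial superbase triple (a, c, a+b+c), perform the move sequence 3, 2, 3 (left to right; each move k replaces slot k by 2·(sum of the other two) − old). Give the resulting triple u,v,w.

start (-2,3,0) = (f(1,0),f(0,1),f(1,1))
replace slot 3: 2·((-2)+3) − 0 = 2 → (-2,3,2)
replace slot 2: 2·((-2)+2) − 3 = -3 → (-2,-3,2)
replace slot 3: 2·((-2)+(-3)) − 2 = -12 → (-2,-3,-12)

-2,-3,-12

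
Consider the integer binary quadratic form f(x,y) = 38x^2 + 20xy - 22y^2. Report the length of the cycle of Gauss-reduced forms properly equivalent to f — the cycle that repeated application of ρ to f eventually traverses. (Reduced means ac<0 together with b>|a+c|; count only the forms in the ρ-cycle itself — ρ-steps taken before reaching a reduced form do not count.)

D = 3744, ⌊√D⌋ = 61
river: ρ → (-22,24,36)
river: ρ → (36,48,-10)
river: ρ → (-10,52,26)
river: ρ → (26,52,-10)
river: ρ → (-10,48,36)
river: ρ → (36,24,-22)
river: ρ → (-22,20,38)
river: ρ → (38,56,-4)
river: ρ → (-4,56,38)
river: ρ → (38,20,-22)
ρ-cycle length = 10 (tail of 0 descent steps not counted)

10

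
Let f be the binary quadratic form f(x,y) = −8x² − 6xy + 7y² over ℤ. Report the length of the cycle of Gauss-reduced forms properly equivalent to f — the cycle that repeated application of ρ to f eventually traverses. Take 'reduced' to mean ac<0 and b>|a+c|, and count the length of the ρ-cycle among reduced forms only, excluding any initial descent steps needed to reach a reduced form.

D = 260, ⌊√D⌋ = 16
descent: ρ → (7,6,-8)  [lands on river]
river: ρ → (-8,10,5)
river: ρ → (5,10,-8)
river: ρ → (-8,6,7)
river: ρ → (7,8,-7)
river: ρ → (-7,6,8)
river: ρ → (8,10,-5)
river: ρ → (-5,10,8)
river: ρ → (8,6,-7)
river: ρ → (-7,8,7)
ρ-cycle length = 10 (tail of 1 descent step not counted)

10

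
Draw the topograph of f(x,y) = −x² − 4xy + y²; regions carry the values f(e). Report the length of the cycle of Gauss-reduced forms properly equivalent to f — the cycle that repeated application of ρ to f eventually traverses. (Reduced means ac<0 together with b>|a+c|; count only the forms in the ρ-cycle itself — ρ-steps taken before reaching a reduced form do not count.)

D = 20, ⌊√D⌋ = 4
descent: ρ → (1,4,-1)  [lands on river]
river: ρ → (-1,4,1)
ρ-cycle length = 2 (tail of 1 descent step not counted)

2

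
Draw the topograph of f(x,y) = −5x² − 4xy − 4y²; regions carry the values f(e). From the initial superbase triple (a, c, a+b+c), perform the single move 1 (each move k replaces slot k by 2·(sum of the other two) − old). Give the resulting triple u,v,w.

start (-5,-4,-13) = (f(1,0),f(0,1),f(1,1))
replace slot 1: 2·((-4)+(-13)) − (-5) = -29 → (-29,-4,-13)

-29,-4,-13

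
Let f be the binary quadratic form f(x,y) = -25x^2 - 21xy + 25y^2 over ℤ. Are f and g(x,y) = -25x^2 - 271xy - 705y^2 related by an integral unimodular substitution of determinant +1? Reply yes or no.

D₁ = 2941, D₂ = 2941
river cycle of f (length 14): (25, 21, -25), (-25, 29, 21), (21, 13, -33), (-33, 53, 1), (1, 53, -33), (-33, 13, 21), (21, 29, -25), (-25, 21, 25), (25, 29, -21), (-21, 13, 33), … (4 more)
river cycle of g (length 14): (-25, 29, 21), (21, 13, -33), (-33, 53, 1), (1, 53, -33), (-33, 13, 21), (21, 29, -25), (-25, 21, 25), (25, 29, -21), (-21, 13, 33), (33, 53, -1), … (4 more)
cycles coincide ⇒ equivalent

yes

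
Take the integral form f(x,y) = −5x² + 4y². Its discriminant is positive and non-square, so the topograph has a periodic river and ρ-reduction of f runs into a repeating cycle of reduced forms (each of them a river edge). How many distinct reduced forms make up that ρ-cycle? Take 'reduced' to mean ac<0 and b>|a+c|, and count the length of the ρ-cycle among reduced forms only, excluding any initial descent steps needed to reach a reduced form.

D = 80, ⌊√D⌋ = 8
descent: ρ → (4,8,-1)  [lands on river]
river: ρ → (-1,8,4)
ρ-cycle length = 2 (tail of 1 descent step not counted)

2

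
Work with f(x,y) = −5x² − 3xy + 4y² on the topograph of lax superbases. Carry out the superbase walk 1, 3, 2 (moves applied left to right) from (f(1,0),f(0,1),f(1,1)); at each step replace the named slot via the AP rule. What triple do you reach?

start (-5,4,-4) = (f(1,0),f(0,1),f(1,1))
replace slot 1: 2·(4+(-4)) − (-5) = 5 → (5,4,-4)
replace slot 3: 2·(5+4) − (-4) = 22 → (5,4,22)
replace slot 2: 2·(5+22) − 4 = 50 → (5,50,22)

5,50,22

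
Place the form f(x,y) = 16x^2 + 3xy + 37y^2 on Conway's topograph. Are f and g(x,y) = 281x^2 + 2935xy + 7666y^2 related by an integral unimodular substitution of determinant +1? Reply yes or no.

D₁ = -2359, D₂ = -2359
f: reduced (well bottom): (16,3,37) with a≤c, −a<b≤a
g: translate: b→125 (≡2935 mod 562), so (281,2935,7666)→(281,125,16)
g: flip: (281,125,16)→(16,-125,281)
g: translate: b→3 (≡-125 mod 32), so (16,-125,281)→(16,3,37)
g: reduced (well bottom): (16,3,37) with a≤c, −a<b≤a
reduced forms (16, 3, 37) vs (16, 3, 37) ⇒ equivalent

yes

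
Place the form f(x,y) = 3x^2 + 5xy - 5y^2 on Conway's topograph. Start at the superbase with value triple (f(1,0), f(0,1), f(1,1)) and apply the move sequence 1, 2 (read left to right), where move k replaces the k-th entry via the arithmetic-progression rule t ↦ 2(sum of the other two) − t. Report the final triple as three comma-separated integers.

start (3,-5,3) = (f(1,0),f(0,1),f(1,1))
replace slot 1: 2·((-5)+3) − 3 = -7 → (-7,-5,3)
replace slot 2: 2·((-7)+3) − (-5) = -3 → (-7,-3,3)

-7,-3,3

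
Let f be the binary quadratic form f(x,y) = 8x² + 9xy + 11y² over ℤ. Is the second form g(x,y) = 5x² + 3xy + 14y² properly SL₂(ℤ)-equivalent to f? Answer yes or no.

D₁ = -271, D₂ = -271
f: translate: b→-7 (≡9 mod 16), so (8,9,11)→(8,-7,10)
f: reduced (well bottom): (8,-7,10) with a≤c, −a<b≤a
g: reduced (well bottom): (5,3,14) with a≤c, −a<b≤a
reduced forms (8, -7, 10) vs (5, 3, 14) ⇒ inequivalent

no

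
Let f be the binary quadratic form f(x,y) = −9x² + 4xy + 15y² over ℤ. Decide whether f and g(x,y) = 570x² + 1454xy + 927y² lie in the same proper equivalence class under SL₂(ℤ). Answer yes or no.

D₁ = 556, D₂ = 556
river cycle of f (length 18): (-9, 22, 2), (2, 22, -9), (-9, 14, 10), (10, 6, -13), (-13, 20, 3), (3, 22, -6), (-6, 14, 15), (15, 16, -5), (-5, 14, 18), (18, 22, -1), … (8 more)
river cycle of g (length 18): (2, 22, -9), (-9, 14, 10), (10, 6, -13), (-13, 20, 3), (3, 22, -6), (-6, 14, 15), (15, 16, -5), (-5, 14, 18), (18, 22, -1), (-1, 22, 18), … (8 more)
cycles coincide ⇒ equivalent

yes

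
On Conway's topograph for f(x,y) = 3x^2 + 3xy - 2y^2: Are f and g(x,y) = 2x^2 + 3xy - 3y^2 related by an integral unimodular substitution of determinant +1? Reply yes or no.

D₁ = 33, D₂ = 33
river cycle of f (length 4): (-2, 5, 1), (1, 5, -2), (-2, 3, 3), (3, 3, -2)
river cycle of g (length 4): (-3, 3, 2), (2, 5, -1), (-1, 5, 2), (2, 3, -3)
cycles differ ⇒ inequivalent

no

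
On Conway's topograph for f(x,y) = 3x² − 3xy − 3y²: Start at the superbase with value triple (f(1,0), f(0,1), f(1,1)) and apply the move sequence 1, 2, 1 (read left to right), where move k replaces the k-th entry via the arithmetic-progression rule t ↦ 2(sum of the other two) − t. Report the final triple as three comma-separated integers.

start (3,-3,-3) = (f(1,0),f(0,1),f(1,1))
replace slot 1: 2·((-3)+(-3)) − 3 = -15 → (-15,-3,-3)
replace slot 2: 2·((-15)+(-3)) − (-3) = -33 → (-15,-33,-3)
replace slot 1: 2·((-33)+(-3)) − (-15) = -57 → (-57,-33,-3)

-57,-33,-3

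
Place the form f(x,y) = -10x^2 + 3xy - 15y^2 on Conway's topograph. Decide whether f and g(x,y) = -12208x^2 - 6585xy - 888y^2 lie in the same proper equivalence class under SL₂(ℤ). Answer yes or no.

D₁ = -591, D₂ = -591
f is negative-definite; reduce −f:
−f: reduced (well bottom): (10,-3,15) with a≤c, −a<b≤a
flip sign back: reduced form of f is (-10,3,-15)
g is negative-definite; reduce −g:
−g: flip: (12208,6585,888)→(888,-6585,12208)
−g: translate: b→519 (≡-6585 mod 1776), so (888,-6585,12208)→(888,519,76)
−g: flip: (888,519,76)→(76,-519,888)
−g: translate: b→-63 (≡-519 mod 152), so (76,-519,888)→(76,-63,15)
−g: flip: (76,-63,15)→(15,63,76)
−g: translate: b→3 (≡63 mod 30), so (15,63,76)→(15,3,10)
−g: flip: (15,3,10)→(10,-3,15)
−g: reduced (well bottom): (10,-3,15) with a≤c, −a<b≤a
flip sign back: reduced form of g is (-10,3,-15)
reduced forms (-10, 3, -15) vs (-10, 3, -15) ⇒ equivalent

yes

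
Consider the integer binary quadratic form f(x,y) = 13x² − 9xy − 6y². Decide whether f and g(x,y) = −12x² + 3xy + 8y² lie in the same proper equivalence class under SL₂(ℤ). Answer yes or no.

D₁ = 393, D₂ = 393
river cycle of f (length 16): (-6, 9, 13), (13, 17, -2), (-2, 19, 4), (4, 13, -14), (-14, 15, 3), (3, 15, -14), (-14, 13, 4), (4, 19, -2), (-2, 17, 13), (13, 9, -6), … (6 more)
river cycle of g (length 16): (8, 13, -7), (-7, 15, 6), (6, 9, -13), (-13, 17, 2), (2, 19, -4), (-4, 13, 14), (14, 15, -3), (-3, 15, 14), (14, 13, -4), (-4, 19, 2), … (6 more)
cycles differ ⇒ inequivalent

no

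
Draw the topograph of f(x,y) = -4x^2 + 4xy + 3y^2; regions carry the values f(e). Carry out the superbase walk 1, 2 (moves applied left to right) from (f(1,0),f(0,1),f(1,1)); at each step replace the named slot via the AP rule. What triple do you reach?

start (-4,3,3) = (f(1,0),f(0,1),f(1,1))
replace slot 1: 2·(3+3) − (-4) = 16 → (16,3,3)
replace slot 2: 2·(16+3) − 3 = 35 → (16,35,3)

16,35,3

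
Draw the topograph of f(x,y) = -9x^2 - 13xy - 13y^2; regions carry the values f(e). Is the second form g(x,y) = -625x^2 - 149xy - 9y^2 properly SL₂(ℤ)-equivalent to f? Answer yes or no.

D₁ = -299, D₂ = -299
f is negative-definite; reduce −f:
−f: translate: b→-5 (≡13 mod 18), so (9,13,13)→(9,-5,9)
−f: flip: (9,-5,9)→(9,5,9)
−f: reduced (well bottom): (9,5,9) with a≤c, −a<b≤a
flip sign back: reduced form of f is (-9,-5,-9)
g is negative-definite; reduce −g:
−g: flip: (625,149,9)→(9,-149,625)
−g: translate: b→-5 (≡-149 mod 18), so (9,-149,625)→(9,-5,9)
−g: flip: (9,-5,9)→(9,5,9)
−g: reduced (well bottom): (9,5,9) with a≤c, −a<b≤a
flip sign back: reduced form of g is (-9,-5,-9)
reduced forms (-9, -5, -9) vs (-9, -5, -9) ⇒ equivalent

yes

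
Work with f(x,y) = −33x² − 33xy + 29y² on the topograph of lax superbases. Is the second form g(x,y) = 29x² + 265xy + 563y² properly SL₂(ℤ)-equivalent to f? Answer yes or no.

D₁ = 4917, D₂ = 4917
river cycle of f (length 12): (29, 33, -33), (-33, 33, 29), (29, 25, -37), (-37, 49, 17), (17, 53, -31), (-31, 9, 39), (39, 69, -1), (-1, 69, 39), (39, 9, -31), (-31, 53, 17), … (2 more)
river cycle of g (length 12): (29, 33, -33), (-33, 33, 29), (29, 25, -37), (-37, 49, 17), (17, 53, -31), (-31, 9, 39), (39, 69, -1), (-1, 69, 39), (39, 9, -31), (-31, 53, 17), … (2 more)
cycles coincide ⇒ equivalent

yes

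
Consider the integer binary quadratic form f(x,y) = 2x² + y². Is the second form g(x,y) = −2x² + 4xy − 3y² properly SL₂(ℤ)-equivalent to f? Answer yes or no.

D₁ = -8, D₂ = -8
f: flip: (2,0,1)→(1,0,2)
f: reduced (well bottom): (1,0,2) with a≤c, −a<b≤a
g is negative-definite; reduce −g:
−g: translate: b→0 (≡-4 mod 4), so (2,-4,3)→(2,0,1)
−g: flip: (2,0,1)→(1,0,2)
−g: reduced (well bottom): (1,0,2) with a≤c, −a<b≤a
flip sign back: reduced form of g is (-1,0,-2)
reduced forms (1, 0, 2) vs (-1, 0, -2) ⇒ inequivalent

no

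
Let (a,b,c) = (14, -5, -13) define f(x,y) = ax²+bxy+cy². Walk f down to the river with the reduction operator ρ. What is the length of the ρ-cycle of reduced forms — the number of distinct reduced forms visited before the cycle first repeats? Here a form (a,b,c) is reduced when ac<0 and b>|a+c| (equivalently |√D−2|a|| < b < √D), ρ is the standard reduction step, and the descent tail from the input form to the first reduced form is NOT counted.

D = 753, ⌊√D⌋ = 27
descent: ρ → (-13,5,14)  [lands on river]
river: ρ → (14,23,-4)
river: ρ → (-4,25,8)
river: ρ → (8,23,-7)
river: ρ → (-7,19,14)
river: ρ → (14,9,-12)
river: ρ → (-12,15,11)
river: ρ → (11,7,-16)
river: ρ → (-16,25,2)
river: ρ → (2,27,-3)
river: ρ → (-3,27,2)
river: ρ → (2,25,-16)
river: ρ → (-16,7,11)
river: ρ → (11,15,-12)
river: ρ → (-12,9,14)
river: ρ → (14,19,-7)
river: ρ → (-7,23,8)
river: ρ → (8,25,-4)
river: ρ → (-4,23,14)
river: ρ → (14,5,-13)
river: ρ → (-13,21,6)
river: ρ → (6,27,-1)
river: ρ → (-1,27,6)
river: ρ → (6,21,-13)
ρ-cycle length = 24 (tail of 1 descent step not counted)

24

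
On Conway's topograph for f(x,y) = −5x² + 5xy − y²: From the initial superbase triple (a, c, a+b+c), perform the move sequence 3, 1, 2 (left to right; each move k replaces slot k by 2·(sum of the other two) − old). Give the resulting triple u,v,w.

start (-5,-1,-1) = (f(1,0),f(0,1),f(1,1))
replace slot 3: 2·((-5)+(-1)) − (-1) = -11 → (-5,-1,-11)
replace slot 1: 2·((-1)+(-11)) − (-5) = -19 → (-19,-1,-11)
replace slot 2: 2·((-19)+(-11)) − (-1) = -59 → (-19,-59,-11)

-19,-59,-11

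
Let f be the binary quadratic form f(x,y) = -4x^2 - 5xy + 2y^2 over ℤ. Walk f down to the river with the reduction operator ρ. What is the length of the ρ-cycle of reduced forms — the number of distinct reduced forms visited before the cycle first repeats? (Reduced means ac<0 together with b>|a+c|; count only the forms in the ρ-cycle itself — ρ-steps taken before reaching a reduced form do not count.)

D = 57, ⌊√D⌋ = 7
descent: ρ → (2,5,-4)  [lands on river]
river: ρ → (-4,3,3)
river: ρ → (3,3,-4)
river: ρ → (-4,5,2)
river: ρ → (2,7,-1)
river: ρ → (-1,7,2)
ρ-cycle length = 6 (tail of 1 descent step not counted)

6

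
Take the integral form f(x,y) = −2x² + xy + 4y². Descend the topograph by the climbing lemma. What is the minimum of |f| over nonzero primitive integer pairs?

descent: ρ → (4,-1,-2)
descent: ρ → (-2,5,1)  [lands on river]
river: ρ → (1,5,-2)
river: ρ → (-2,3,3)
river: ρ → (3,3,-2)
closes: descent 2, river 4
min |a| on river = 1

1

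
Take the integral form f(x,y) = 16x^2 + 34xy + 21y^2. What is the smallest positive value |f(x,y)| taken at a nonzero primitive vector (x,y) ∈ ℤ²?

translate: b→2 (≡34 mod 32), so (16,34,21)→(16,2,3)
flip: (16,2,3)→(3,-2,16)
reduced (well bottom): (3,-2,16) with a≤c, −a<b≤a
well minimum = a = 3

3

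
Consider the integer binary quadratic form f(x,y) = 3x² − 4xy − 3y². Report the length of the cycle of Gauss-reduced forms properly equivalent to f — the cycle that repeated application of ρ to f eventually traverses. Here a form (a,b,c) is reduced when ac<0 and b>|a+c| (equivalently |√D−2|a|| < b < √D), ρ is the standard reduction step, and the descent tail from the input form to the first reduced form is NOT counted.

D = 52, ⌊√D⌋ = 7
descent: ρ → (-3,4,3)  [lands on river]
river: ρ → (3,2,-4)
river: ρ → (-4,6,1)
river: ρ → (1,6,-4)
river: ρ → (-4,2,3)
river: ρ → (3,4,-3)
river: ρ → (-3,2,4)
river: ρ → (4,6,-1)
river: ρ → (-1,6,4)
river: ρ → (4,2,-3)
ρ-cycle length = 10 (tail of 1 descent step not counted)

10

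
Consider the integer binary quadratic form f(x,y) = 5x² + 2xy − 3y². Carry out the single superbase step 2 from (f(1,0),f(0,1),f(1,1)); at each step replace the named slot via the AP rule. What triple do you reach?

start (5,-3,4) = (f(1,0),f(0,1),f(1,1))
replace slot 2: 2·(5+4) − (-3) = 21 → (5,21,4)

5,21,4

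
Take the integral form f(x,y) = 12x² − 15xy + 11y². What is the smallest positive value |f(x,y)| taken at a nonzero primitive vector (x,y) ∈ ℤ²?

translate: b→9 (≡-15 mod 24), so (12,-15,11)→(12,9,8)
flip: (12,9,8)→(8,-9,12)
translate: b→7 (≡-9 mod 16), so (8,-9,12)→(8,7,11)
reduced (well bottom): (8,7,11) with a≤c, −a<b≤a
well minimum = a = 8

8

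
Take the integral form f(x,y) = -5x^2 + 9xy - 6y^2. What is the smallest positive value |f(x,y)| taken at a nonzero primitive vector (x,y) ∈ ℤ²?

translate: b→1 (≡-9 mod 10), so (5,-9,6)→(5,1,2)
flip: (5,1,2)→(2,-1,5)
reduced (well bottom): (2,-1,5) with a≤c, −a<b≤a
well minimum |f| = |-2| = 2 (negative-definite)

2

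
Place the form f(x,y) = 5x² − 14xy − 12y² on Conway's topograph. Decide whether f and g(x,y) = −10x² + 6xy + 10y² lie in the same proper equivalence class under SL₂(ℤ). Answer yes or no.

D₁ = 436, D₂ = 436
river cycle of f (length 30): (-12, 14, 5), (5, 16, -9), (-9, 20, 1), (1, 20, -9), (-9, 16, 5), (5, 14, -12), (-12, 10, 7), (7, 18, -4), (-4, 14, 15), (15, 16, -3), … (20 more)
river cycle of g (length 14): (10, 14, -6), (-6, 10, 14), (14, 18, -2), (-2, 18, 14), (14, 10, -6), (-6, 14, 10), (10, 6, -10), (-10, 14, 6), (6, 10, -14), (-14, 18, 2), … (4 more)
cycles differ ⇒ inequivalent

no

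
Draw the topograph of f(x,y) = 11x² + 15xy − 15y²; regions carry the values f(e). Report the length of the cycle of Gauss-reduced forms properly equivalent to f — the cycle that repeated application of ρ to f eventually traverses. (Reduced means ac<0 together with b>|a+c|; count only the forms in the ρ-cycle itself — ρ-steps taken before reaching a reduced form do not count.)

D = 885, ⌊√D⌋ = 29
river: ρ → (-15,15,11)
river: ρ → (11,29,-1)
river: ρ → (-1,29,11)
river: ρ → (11,15,-15)
ρ-cycle length = 4 (tail of 0 descent steps not counted)

4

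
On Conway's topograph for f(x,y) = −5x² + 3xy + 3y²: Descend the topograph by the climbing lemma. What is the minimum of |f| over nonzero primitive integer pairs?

river: ρ → (3,3,-5)
river: ρ → (-5,7,1)
river: ρ → (1,7,-5)
river: ρ → (-5,3,3)
closes: descent 0, river 4
min |a| on river = 1

1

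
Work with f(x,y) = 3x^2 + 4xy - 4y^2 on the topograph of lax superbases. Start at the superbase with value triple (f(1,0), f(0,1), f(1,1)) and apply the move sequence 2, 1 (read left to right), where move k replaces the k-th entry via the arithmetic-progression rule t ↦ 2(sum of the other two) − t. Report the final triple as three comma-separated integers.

start (3,-4,3) = (f(1,0),f(0,1),f(1,1))
replace slot 2: 2·(3+3) − (-4) = 16 → (3,16,3)
replace slot 1: 2·(16+3) − 3 = 35 → (35,16,3)

35,16,3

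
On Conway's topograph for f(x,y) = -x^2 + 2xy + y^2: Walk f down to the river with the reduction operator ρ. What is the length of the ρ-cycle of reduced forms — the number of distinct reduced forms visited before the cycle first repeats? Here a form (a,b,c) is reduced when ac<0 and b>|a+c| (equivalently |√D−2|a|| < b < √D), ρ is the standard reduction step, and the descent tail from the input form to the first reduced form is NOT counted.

D = 8, ⌊√D⌋ = 2
river: ρ → (1,2,-1)
river: ρ → (-1,2,1)
ρ-cycle length = 2 (tail of 0 descent steps not counted)

2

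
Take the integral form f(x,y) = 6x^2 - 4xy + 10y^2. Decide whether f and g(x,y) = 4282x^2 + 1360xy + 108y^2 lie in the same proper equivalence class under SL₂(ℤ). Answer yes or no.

D₁ = -224, D₂ = -224
f: reduced (well bottom): (6,-4,10) with a≤c, −a<b≤a
g: flip: (4282,1360,108)→(108,-1360,4282)
g: translate: b→-64 (≡-1360 mod 216), so (108,-1360,4282)→(108,-64,10)
g: flip: (108,-64,10)→(10,64,108)
g: translate: b→4 (≡64 mod 20), so (10,64,108)→(10,4,6)
g: flip: (10,4,6)→(6,-4,10)
g: reduced (well bottom): (6,-4,10) with a≤c, −a<b≤a
reduced forms (6, -4, 10) vs (6, -4, 10) ⇒ equivalent

yes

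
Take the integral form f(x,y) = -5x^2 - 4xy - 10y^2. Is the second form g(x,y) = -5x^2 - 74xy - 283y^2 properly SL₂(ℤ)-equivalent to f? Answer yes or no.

D₁ = -184, D₂ = -184
f is negative-definite; reduce −f:
−f: reduced (well bottom): (5,4,10) with a≤c, −a<b≤a
flip sign back: reduced form of f is (-5,-4,-10)
g is negative-definite; reduce −g:
−g: translate: b→4 (≡74 mod 10), so (5,74,283)→(5,4,10)
−g: reduced (well bottom): (5,4,10) with a≤c, −a<b≤a
flip sign back: reduced form of g is (-5,-4,-10)
reduced forms (-5, -4, -10) vs (-5, -4, -10) ⇒ equivalent

yes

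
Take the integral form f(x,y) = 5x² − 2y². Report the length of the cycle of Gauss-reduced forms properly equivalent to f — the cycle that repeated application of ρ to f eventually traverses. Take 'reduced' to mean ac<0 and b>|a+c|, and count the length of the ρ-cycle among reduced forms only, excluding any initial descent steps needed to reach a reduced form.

D = 40, ⌊√D⌋ = 6
descent: ρ → (-2,4,3)  [lands on river]
river: ρ → (3,2,-3)
river: ρ → (-3,4,2)
river: ρ → (2,4,-3)
river: ρ → (-3,2,3)
river: ρ → (3,4,-2)
ρ-cycle length = 6 (tail of 1 descent step not counted)

6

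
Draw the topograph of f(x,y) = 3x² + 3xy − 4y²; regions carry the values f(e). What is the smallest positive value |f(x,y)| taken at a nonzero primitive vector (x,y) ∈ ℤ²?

river: ρ → (-4,5,2)
river: ρ → (2,7,-1)
river: ρ → (-1,7,2)
river: ρ → (2,5,-4)
river: ρ → (-4,3,3)
river: ρ → (3,3,-4)
closes: descent 0, river 6
min |a| on river = 1

1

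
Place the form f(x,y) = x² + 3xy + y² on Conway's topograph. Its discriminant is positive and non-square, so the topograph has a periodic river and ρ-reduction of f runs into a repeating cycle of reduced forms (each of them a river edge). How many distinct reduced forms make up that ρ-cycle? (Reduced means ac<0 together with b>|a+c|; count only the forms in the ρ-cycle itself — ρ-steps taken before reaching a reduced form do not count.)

D = 5, ⌊√D⌋ = 2
descent: ρ → (1,1,-1)  [lands on river]
river: ρ → (-1,1,1)
ρ-cycle length = 2 (tail of 1 descent step not counted)

2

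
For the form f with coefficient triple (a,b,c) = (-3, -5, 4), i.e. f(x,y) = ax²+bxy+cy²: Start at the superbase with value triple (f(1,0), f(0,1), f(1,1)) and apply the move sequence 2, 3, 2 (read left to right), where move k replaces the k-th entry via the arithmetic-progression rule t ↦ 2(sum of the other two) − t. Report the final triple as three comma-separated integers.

start (-3,4,-4) = (f(1,0),f(0,1),f(1,1))
replace slot 2: 2·((-3)+(-4)) − 4 = -18 → (-3,-18,-4)
replace slot 3: 2·((-3)+(-18)) − (-4) = -38 → (-3,-18,-38)
replace slot 2: 2·((-3)+(-38)) − (-18) = -64 → (-3,-64,-38)

-3,-64,-38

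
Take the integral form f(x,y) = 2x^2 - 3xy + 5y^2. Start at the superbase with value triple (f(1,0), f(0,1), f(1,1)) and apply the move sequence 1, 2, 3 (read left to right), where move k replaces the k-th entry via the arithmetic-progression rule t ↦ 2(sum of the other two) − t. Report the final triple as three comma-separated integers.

start (2,5,4) = (f(1,0),f(0,1),f(1,1))
replace slot 1: 2·(5+4) − 2 = 16 → (16,5,4)
replace slot 2: 2·(16+4) − 5 = 35 → (16,35,4)
replace slot 3: 2·(16+35) − 4 = 98 → (16,35,98)

16,35,98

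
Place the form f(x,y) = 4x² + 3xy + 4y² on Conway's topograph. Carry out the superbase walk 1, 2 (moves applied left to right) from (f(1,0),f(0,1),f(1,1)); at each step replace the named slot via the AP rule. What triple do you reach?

start (4,4,11) = (f(1,0),f(0,1),f(1,1))
replace slot 1: 2·(4+11) − 4 = 26 → (26,4,11)
replace slot 2: 2·(26+11) − 4 = 70 → (26,70,11)

26,70,11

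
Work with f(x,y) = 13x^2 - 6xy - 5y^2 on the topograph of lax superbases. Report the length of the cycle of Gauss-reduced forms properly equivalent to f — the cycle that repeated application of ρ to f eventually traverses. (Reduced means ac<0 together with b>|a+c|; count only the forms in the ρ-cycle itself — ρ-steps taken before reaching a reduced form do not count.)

D = 296, ⌊√D⌋ = 17
descent: ρ → (-5,16,2)  [lands on river]
river: ρ → (2,16,-5)
river: ρ → (-5,14,5)
river: ρ → (5,16,-2)
river: ρ → (-2,16,5)
river: ρ → (5,14,-5)
ρ-cycle length = 6 (tail of 1 descent step not counted)

6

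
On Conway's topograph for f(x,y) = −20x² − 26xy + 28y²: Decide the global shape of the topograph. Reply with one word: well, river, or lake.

D = b²−4ac = (-26)² − 4·(-20)·28 = 2916
D = 54² is a perfect square ⇒ form factors over ℤ ⇒ lakes

lake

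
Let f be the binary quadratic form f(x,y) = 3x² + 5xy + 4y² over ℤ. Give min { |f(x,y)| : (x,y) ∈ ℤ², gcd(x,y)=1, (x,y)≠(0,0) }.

translate: b→-1 (≡5 mod 6), so (3,5,4)→(3,-1,2)
flip: (3,-1,2)→(2,1,3)
reduced (well bottom): (2,1,3) with a≤c, −a<b≤a
well minimum = a = 2

2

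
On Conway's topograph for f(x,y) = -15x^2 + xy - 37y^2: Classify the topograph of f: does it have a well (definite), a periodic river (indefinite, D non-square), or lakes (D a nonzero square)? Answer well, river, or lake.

D = b²−4ac = 1² − 4·(-15)·(-37) = -2219
D < 0 ⇒ definite ⇒ every region one sign ⇒ single well

well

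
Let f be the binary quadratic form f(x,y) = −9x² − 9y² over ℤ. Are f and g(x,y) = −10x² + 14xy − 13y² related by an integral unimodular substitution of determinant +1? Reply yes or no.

D₁ = -324, D₂ = -324
f is negative-definite; reduce −f:
−f: reduced (well bottom): (9,0,9) with a≤c, −a<b≤a
flip sign back: reduced form of f is (-9,0,-9)
g is negative-definite; reduce −g:
−g: translate: b→6 (≡-14 mod 20), so (10,-14,13)→(10,6,9)
−g: flip: (10,6,9)→(9,-6,10)
−g: reduced (well bottom): (9,-6,10) with a≤c, −a<b≤a
flip sign back: reduced form of g is (-9,6,-10)
reduced forms (-9, 0, -9) vs (-9, 6, -10) ⇒ inequivalent

no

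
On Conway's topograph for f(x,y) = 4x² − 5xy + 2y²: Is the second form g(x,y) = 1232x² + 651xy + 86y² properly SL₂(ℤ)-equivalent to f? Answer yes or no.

D₁ = -7, D₂ = -7
f: translate: b→3 (≡-5 mod 8), so (4,-5,2)→(4,3,1)
f: flip: (4,3,1)→(1,-3,4)
f: translate: b→1 (≡-3 mod 2), so (1,-3,4)→(1,1,2)
f: reduced (well bottom): (1,1,2) with a≤c, −a<b≤a
g: flip: (1232,651,86)→(86,-651,1232)
g: translate: b→37 (≡-651 mod 172), so (86,-651,1232)→(86,37,4)
g: flip: (86,37,4)→(4,-37,86)
g: translate: b→3 (≡-37 mod 8), so (4,-37,86)→(4,3,1)
g: flip: (4,3,1)→(1,-3,4)
g: translate: b→1 (≡-3 mod 2), so (1,-3,4)→(1,1,2)
g: reduced (well bottom): (1,1,2) with a≤c, −a<b≤a
reduced forms (1, 1, 2) vs (1, 1, 2) ⇒ equivalent

yes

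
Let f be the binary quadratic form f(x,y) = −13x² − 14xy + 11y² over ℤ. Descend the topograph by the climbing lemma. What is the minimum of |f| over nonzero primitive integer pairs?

descent: ρ → (11,14,-13)  [lands on river]
river: ρ → (-13,12,12)
river: ρ → (12,12,-13)
river: ρ → (-13,14,11)
river: ρ → (11,8,-16)
river: ρ → (-16,24,3)
river: ρ → (3,24,-16)
river: ρ → (-16,8,11)
closes: descent 1, river 8
min |a| on river = 3

3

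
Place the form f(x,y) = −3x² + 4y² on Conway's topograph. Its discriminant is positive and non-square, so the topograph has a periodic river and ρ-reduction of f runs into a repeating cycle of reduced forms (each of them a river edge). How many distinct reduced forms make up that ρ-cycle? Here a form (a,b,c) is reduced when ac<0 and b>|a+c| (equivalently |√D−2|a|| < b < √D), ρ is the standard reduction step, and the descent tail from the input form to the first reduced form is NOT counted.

D = 48, ⌊√D⌋ = 6
descent: ρ → (4,0,-3)
descent: ρ → (-3,6,1)  [lands on river]
river: ρ → (1,6,-3)
ρ-cycle length = 2 (tail of 2 descent steps not counted)

2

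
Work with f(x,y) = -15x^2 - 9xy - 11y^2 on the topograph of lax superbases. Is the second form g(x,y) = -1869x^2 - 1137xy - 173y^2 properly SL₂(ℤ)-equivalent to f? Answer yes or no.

D₁ = -579, D₂ = -579
f is negative-definite; reduce −f:
−f: flip: (15,9,11)→(11,-9,15)
−f: reduced (well bottom): (11,-9,15) with a≤c, −a<b≤a
flip sign back: reduced form of f is (-11,9,-15)
g is negative-definite; reduce −g:
−g: flip: (1869,1137,173)→(173,-1137,1869)
−g: translate: b→-99 (≡-1137 mod 346), so (173,-1137,1869)→(173,-99,15)
−g: flip: (173,-99,15)→(15,99,173)
−g: translate: b→9 (≡99 mod 30), so (15,99,173)→(15,9,11)
−g: flip: (15,9,11)→(11,-9,15)
−g: reduced (well bottom): (11,-9,15) with a≤c, −a<b≤a
flip sign back: reduced form of g is (-11,9,-15)
reduced forms (-11, 9, -15) vs (-11, 9, -15) ⇒ equivalent

yes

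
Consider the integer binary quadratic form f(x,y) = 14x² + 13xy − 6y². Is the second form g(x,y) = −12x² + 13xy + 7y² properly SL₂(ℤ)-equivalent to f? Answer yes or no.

D₁ = 505, D₂ = 505
river cycle of f (length 8): (-6, 11, 16), (16, 21, -1), (-1, 21, 16), (16, 11, -6), (-6, 13, 14), (14, 15, -5), (-5, 15, 14), (14, 13, -6)
river cycle of g (length 8): (7, 15, -10), (-10, 5, 12), (12, 19, -3), (-3, 17, 18), (18, 19, -2), (-2, 21, 8), (8, 11, -12), (-12, 13, 7)
cycles differ ⇒ inequivalent

no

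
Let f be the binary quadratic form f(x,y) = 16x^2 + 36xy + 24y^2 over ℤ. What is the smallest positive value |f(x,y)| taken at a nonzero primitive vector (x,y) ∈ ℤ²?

translate: b→4 (≡36 mod 32), so (16,36,24)→(16,4,4)
flip: (16,4,4)→(4,-4,16)
translate: b→4 (≡-4 mod 8), so (4,-4,16)→(4,4,16)
reduced (well bottom): (4,4,16) with a≤c, −a<b≤a
well minimum = a = 4

4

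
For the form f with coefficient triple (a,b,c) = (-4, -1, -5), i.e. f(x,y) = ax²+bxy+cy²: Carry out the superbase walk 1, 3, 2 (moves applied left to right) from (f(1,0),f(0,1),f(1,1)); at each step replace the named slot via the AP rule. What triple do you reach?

start (-4,-5,-10) = (f(1,0),f(0,1),f(1,1))
replace slot 1: 2·((-5)+(-10)) − (-4) = -26 → (-26,-5,-10)
replace slot 3: 2·((-26)+(-5)) − (-10) = -52 → (-26,-5,-52)
replace slot 2: 2·((-26)+(-52)) − (-5) = -151 → (-26,-151,-52)

-26,-151,-52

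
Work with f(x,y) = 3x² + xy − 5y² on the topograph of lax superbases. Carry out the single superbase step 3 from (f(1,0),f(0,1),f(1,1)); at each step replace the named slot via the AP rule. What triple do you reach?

start (3,-5,-1) = (f(1,0),f(0,1),f(1,1))
replace slot 3: 2·(3+(-5)) − (-1) = -3 → (3,-5,-3)

3,-5,-3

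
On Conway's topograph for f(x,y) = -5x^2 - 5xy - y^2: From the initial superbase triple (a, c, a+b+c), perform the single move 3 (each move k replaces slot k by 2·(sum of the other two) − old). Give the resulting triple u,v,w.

start (-5,-1,-11) = (f(1,0),f(0,1),f(1,1))
replace slot 3: 2·((-5)+(-1)) − (-11) = -1 → (-5,-1,-1)

-5,-1,-1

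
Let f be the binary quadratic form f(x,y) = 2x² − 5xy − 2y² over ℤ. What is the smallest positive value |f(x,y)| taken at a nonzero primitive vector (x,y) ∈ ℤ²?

descent: ρ → (-2,5,2)  [lands on river]
river: ρ → (2,3,-4)
river: ρ → (-4,5,1)
river: ρ → (1,5,-4)
river: ρ → (-4,3,2)
river: ρ → (2,5,-2)
river: ρ → (-2,3,4)
river: ρ → (4,5,-1)
river: ρ → (-1,5,4)
river: ρ → (4,3,-2)
closes: descent 1, river 10
min |a| on river = 1

1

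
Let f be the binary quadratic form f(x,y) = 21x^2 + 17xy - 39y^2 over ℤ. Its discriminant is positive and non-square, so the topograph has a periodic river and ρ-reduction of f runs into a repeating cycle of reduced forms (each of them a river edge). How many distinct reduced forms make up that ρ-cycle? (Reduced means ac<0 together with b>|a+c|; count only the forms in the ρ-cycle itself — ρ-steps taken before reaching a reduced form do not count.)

D = 3565, ⌊√D⌋ = 59
descent: ρ → (-39,-17,21)
descent: ρ → (21,59,-1)  [lands on river]
river: ρ → (-1,59,21)
river: ρ → (21,25,-35)
river: ρ → (-35,45,11)
river: ρ → (11,43,-39)
river: ρ → (-39,35,15)
river: ρ → (15,55,-9)
river: ρ → (-9,53,21)
river: ρ → (21,31,-31)
river: ρ → (-31,31,21)
river: ρ → (21,53,-9)
river: ρ → (-9,55,15)
river: ρ → (15,35,-39)
river: ρ → (-39,43,11)
river: ρ → (11,45,-35)
river: ρ → (-35,25,21)
ρ-cycle length = 16 (tail of 2 descent steps not counted)

16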